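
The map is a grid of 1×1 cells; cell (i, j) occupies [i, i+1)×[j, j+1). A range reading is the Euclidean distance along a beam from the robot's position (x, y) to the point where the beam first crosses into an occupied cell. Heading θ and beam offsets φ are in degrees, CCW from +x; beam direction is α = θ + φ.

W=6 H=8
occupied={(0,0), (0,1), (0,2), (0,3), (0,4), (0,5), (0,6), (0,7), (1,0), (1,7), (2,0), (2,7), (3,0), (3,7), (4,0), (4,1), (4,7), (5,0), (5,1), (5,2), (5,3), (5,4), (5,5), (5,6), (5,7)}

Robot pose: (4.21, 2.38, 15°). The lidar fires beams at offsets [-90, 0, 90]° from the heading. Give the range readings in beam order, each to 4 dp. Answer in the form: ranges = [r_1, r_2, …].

ranges = [0.3934, 0.8179, 4.7830]

beam 1: φ=-90°, α=285°
  cosα=0.2588 sinα=-0.9659 | (4,2) | tMaxX 3.0523 tMaxY 0.3934 | tΔX 3.8637 tΔY 1.0353
    t=0.3934 [y] (4,1) — stop
  → r_1 = 0.3934
beam 2: φ=0°, α=15°
  cosα=0.9659 sinα=0.2588 | (4,2) | tMaxX 0.8179 tMaxY 2.3955 | tΔX 1.0353 tΔY 3.8637
    t=0.8179 [x] (5,2) — stop
  → r_2 = 0.8179
beam 3: φ=90°, α=105°
  cosα=-0.2588 sinα=0.9659 | (4,2) | tMaxX 0.8114 tMaxY 0.6419 | tΔX 3.8637 tΔY 1.0353
    t=0.6419 [y] (4,3)
    t=0.8114 [x] (3,3)
    t=1.6771 [y] (3,4)
    t=2.7124 [y] (3,5)
    t=3.7477 [y] (3,6)
    t=4.6751 [x] (2,6)
    t=4.7830 [y] (2,7) — stop
  → r_3 = 4.7830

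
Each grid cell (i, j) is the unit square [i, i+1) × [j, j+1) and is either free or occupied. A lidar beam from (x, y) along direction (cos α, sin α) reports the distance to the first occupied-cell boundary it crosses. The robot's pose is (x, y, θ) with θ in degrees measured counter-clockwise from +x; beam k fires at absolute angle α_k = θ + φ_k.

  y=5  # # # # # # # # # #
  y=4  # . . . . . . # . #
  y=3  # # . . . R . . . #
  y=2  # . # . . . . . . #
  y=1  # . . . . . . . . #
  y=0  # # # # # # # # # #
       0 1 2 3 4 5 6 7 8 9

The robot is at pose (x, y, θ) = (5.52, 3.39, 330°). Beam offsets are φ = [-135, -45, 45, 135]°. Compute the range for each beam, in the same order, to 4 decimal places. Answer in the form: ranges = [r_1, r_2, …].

beam 1: φ=-135°, α=195°
  cosα=-0.9659 sinα=-0.2588 | (5,3) | tMaxX 0.5383 tMaxY 1.5068 | tΔX 1.0353 tΔY 3.8637
    t=0.5383 [x] (4,3)
    t=1.5068 [y] (4,2)
    t=1.5736 [x] (3,2)
    t=2.6089 [x] (2,2) — stop
  → r_1 = 2.6089
beam 2: φ=-45°, α=285°
  cosα=0.2588 sinα=-0.9659 | (5,3) | tMaxX 1.8546 tMaxY 0.4038 | tΔX 3.8637 tΔY 1.0353
    t=0.4038 [y] (5,2)
    t=1.4390 [y] (5,1)
    t=1.8546 [x] (6,1)
    t=2.4743 [y] (6,0) — stop
  → r_2 = 2.4743
beam 3: φ=45°, α=15°
  cosα=0.9659 sinα=0.2588 | (5,3) | tMaxX 0.4969 tMaxY 2.3569 | tΔX 1.0353 tΔY 3.8637
    t=0.4969 [x] (6,3)
    t=1.5322 [x] (7,3)
    t=2.3569 [y] (7,4) — stop
  → r_3 = 2.3569
beam 4: φ=135°, α=105°
  cosα=-0.2588 sinα=0.9659 | (5,3) | tMaxX 2.0091 tMaxY 0.6315 | tΔX 3.8637 tΔY 1.0353
    t=0.6315 [y] (5,4)
    t=1.6668 [y] (5,5) — stop
  → r_4 = 1.6668

ranges = [2.6089, 2.4743, 2.3569, 1.6668]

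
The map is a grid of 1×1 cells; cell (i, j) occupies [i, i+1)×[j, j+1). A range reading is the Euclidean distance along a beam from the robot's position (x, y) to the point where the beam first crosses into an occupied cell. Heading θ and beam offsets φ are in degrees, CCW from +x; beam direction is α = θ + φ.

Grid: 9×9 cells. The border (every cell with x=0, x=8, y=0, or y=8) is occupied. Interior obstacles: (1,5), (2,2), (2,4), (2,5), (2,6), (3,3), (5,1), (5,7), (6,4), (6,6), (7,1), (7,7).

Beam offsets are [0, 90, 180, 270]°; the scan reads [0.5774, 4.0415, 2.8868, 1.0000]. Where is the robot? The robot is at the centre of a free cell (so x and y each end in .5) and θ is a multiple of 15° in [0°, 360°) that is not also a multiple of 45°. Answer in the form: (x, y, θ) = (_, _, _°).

Candidates: 37 free-cell centres × 16 headings = 592 poses. Raycast each; keep the one whose scan matches to 4 dp.
  (7.5, 2.5, 195°): beam 1 = 1.9319 ≠ 0.5774 ✗
  (3.5, 4.5, 240°): beam 2 = 5.0000 ≠ 4.0415 ✗
  (4.5, 4.5, 195°): beam 1 = 1.5529 ≠ 0.5774 ✗
  (7.5, 6.5, 75°): beam 1 = 0.5176 ≠ 0.5774 ✗
  (4.5, 6.5, 195°): beam 1 = 1.5529 ≠ 0.5774 ✗
  …
  (3.5, 5.5, 210°): r_1=0.5774, r_2=4.0415, r_3=2.8868, r_4=1.0000 — all match ✓
Unique over the lattice → pose = (3.5, 5.5, 210°).

(x, y, θ) = (3.5, 5.5, 210°)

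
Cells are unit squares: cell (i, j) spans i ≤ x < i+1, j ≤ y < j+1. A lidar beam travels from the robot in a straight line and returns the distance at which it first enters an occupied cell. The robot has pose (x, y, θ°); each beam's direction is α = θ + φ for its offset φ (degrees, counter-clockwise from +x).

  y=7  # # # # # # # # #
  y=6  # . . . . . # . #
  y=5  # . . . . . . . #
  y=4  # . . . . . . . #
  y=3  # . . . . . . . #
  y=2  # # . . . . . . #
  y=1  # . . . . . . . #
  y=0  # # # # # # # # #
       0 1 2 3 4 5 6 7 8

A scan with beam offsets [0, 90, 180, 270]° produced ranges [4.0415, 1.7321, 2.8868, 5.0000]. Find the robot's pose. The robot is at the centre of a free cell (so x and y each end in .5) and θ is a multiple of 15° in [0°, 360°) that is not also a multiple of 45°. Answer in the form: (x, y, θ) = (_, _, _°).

Candidates: 40 free-cell centres × 16 headings = 640 poses. Raycast each; keep the one whose scan matches to 4 dp.
  (4.5, 6.5, 120°): beam 1 = 0.5774 ≠ 4.0415 ✗
  (3.5, 3.5, 240°): beam 1 = 2.8868 ≠ 4.0415 ✗
  (3.5, 4.5, 75°): beam 1 = 2.5882 ≠ 4.0415 ✗
  (6.5, 5.5, 15°): beam 1 = 1.5529 ≠ 4.0415 ✗
  (6.5, 4.5, 300°): beam 1 = 3.0000 ≠ 4.0415 ✗
  …
  (6.5, 4.5, 240°): r_1=4.0415, r_2=1.7321, r_3=2.8868, r_4=5.0000 — all match ✓
Only this pose fits every beam.

(x, y, θ) = (6.5, 4.5, 240°)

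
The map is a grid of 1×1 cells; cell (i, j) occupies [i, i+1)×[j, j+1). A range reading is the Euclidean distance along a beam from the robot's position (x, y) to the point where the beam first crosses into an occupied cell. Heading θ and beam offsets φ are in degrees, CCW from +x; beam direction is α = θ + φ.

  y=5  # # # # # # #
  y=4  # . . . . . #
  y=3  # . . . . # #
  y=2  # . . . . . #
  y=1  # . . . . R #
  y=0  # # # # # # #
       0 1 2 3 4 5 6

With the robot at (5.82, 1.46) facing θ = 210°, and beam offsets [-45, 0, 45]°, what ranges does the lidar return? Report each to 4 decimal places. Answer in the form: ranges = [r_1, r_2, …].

ranges = [4.9900, 0.9200, 0.4762]

beam 1: φ=-45°, α=165°
  d=(-0.9659,0.2588)  start (5,1)  tX=0.8489 tY=2.0864  stride 1/|dx|=1.0353 1/|dy|=3.8637
    cross x-line → (4,1), t=0.8489
    cross x-line → (3,1), t=1.8842
    cross y-line → (3,2), t=2.0864
    cross x-line → (2,2), t=2.9195
    cross x-line → (1,2), t=3.9548
    cross x-line → (0,2), t=4.9900 (wall)
  → r_1 = 4.9900
beam 2: φ=0°, α=210°
  d=(-0.8660,-0.5000)  start (5,1)  tX=0.9469 tY=0.9200  stride 1/|dx|=1.1547 1/|dy|=2.0000
    cross y-line → (5,0), t=0.9200 (wall)
  → r_2 = 0.9200
beam 3: φ=45°, α=255°
  d=(-0.2588,-0.9659)  start (5,1)  tX=3.1682 tY=0.4762  stride 1/|dx|=3.8637 1/|dy|=1.0353
    cross y-line → (5,0), t=0.4762 (wall)
  → r_3 = 0.4762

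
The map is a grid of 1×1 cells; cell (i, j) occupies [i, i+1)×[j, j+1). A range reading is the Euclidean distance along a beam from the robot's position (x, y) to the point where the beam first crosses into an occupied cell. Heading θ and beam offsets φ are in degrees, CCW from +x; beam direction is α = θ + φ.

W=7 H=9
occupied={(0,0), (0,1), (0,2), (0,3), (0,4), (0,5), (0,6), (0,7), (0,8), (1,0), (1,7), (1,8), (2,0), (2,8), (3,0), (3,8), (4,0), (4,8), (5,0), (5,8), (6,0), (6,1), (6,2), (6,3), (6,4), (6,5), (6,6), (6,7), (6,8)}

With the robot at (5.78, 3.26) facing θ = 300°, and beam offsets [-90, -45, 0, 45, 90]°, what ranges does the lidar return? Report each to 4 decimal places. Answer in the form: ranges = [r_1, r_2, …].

beam 1: φ=-90°, α=210°
  direction (-0.8660, -0.5000); cell (5,3); t to first gridline: x 0.9007, y 0.5200 (then +1.1547 / +2.0000)
    (5,2) via y @ 0.5200
    (4,2) via x @ 0.9007
    (3,2) via x @ 2.0554
    (3,1) via y @ 2.5200
    (2,1) via x @ 3.2101
    (1,1) via x @ 4.3648
    (1,0) via y @ 4.5200  # hit
  → r_1 = 4.5200
beam 2: φ=-45°, α=255°
  direction (-0.2588, -0.9659); cell (5,3); t to first gridline: x 3.0137, y 0.2692 (then +3.8637 / +1.0353)
    (5,2) via y @ 0.2692
    (5,1) via y @ 1.3044
    (5,0) via y @ 2.3397  # hit
  → r_2 = 2.3397
beam 3: φ=0°, α=300°
  direction (0.5000, -0.8660); cell (5,3); t to first gridline: x 0.4400, y 0.3002 (then +2.0000 / +1.1547)
    (5,2) via y @ 0.3002
    (6,2) via x @ 0.4400  # hit
  → r_3 = 0.4400
beam 4: φ=45°, α=345°
  direction (0.9659, -0.2588); cell (5,3); t to first gridline: x 0.2278, y 1.0046 (then +1.0353 / +3.8637)
    (6,3) via x @ 0.2278  # hit
  → r_4 = 0.2278
beam 5: φ=90°, α=30°
  direction (0.8660, 0.5000); cell (5,3); t to first gridline: x 0.2540, y 1.4800 (then +1.1547 / +2.0000)
    (6,3) via x @ 0.2540  # hit
  → r_5 = 0.2540

ranges = [4.5200, 2.3397, 0.4400, 0.2278, 0.2540]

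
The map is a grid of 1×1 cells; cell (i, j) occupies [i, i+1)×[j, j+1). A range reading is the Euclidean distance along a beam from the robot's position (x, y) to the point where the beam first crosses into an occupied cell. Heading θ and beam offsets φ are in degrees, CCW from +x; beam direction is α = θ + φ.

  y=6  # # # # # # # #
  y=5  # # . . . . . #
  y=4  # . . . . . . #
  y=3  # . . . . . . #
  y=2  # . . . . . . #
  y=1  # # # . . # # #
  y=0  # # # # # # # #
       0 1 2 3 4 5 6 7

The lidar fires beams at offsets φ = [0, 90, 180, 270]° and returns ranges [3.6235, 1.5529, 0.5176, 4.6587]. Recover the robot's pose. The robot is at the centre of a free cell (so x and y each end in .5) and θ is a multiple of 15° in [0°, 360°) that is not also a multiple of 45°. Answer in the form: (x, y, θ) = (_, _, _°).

Candidates: 25 free-cell centres × 16 headings = 400 poses. Raycast each; keep the one whose scan matches to 4 dp.
  (3.5, 1.5, 300°): beam 1 = 0.5774 ≠ 3.6235 ✗
  (1.5, 4.5, 15°): beam 1 = 5.6940 ≠ 3.6235 ✗
  (2.5, 4.5, 150°): beam 1 = 1.0000 ≠ 3.6235 ✗
  …
  (5.5, 5.5, 285°): r_1=3.6235, r_2=1.5529, r_3=0.5176, r_4=4.6587 — all match ✓
Only this pose fits every beam.

(x, y, θ) = (5.5, 5.5, 285°)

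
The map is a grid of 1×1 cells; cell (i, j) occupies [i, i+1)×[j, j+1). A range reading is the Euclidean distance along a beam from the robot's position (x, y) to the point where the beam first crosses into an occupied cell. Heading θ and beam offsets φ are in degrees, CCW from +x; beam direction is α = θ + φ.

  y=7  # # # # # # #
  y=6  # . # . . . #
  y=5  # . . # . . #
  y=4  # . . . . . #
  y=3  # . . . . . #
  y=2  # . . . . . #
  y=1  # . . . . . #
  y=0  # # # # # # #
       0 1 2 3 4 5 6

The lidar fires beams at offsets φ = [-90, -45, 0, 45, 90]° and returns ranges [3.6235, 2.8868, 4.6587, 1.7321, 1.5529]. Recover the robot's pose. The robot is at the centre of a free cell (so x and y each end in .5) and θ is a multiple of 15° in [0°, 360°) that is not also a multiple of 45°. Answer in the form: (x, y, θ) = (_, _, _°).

The pose lattice has 28·16 = 448 candidates. Test each by forward raycasting.
  (5.5, 6.5, 300°): beam 1 = 1.7321 ≠ 3.6235 ✗
  (1.5, 1.5, 210°): beam 1 = 1.0000 ≠ 3.6235 ✗
  (3.5, 1.5, 345°): beam 1 = 0.5176 ≠ 3.6235 ✗
  …
  (2.5, 2.5, 105°): r_1=3.6235, r_2=2.8868, r_3=4.6587, r_4=1.7321, r_5=1.5529 — all match ✓
No second candidate reproduces the full scan.

(x, y, θ) = (2.5, 2.5, 105°)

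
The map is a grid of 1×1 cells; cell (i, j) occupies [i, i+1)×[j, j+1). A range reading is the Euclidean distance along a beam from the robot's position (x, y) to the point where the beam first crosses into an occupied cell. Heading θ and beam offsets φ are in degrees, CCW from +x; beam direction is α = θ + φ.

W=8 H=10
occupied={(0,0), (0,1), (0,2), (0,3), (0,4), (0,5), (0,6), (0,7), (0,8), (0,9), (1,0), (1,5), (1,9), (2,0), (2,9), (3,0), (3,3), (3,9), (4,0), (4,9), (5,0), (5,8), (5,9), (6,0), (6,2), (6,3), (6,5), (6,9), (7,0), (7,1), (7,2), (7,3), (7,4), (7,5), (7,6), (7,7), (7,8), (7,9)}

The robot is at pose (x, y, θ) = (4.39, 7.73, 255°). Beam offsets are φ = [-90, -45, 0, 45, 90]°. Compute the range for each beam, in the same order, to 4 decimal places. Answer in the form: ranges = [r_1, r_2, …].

ranges = [3.5096, 3.4600, 3.8616, 4.3070, 2.7021]

beam 1: φ=-90°, α=165°
  cosα=-0.9659 sinα=0.2588 | (4,7) | tMaxX 0.4038 tMaxY 1.0432 | tΔX 1.0353 tΔY 3.8637
    t=0.4038 [x] (3,7)
    t=1.0432 [y] (3,8)
    t=1.4390 [x] (2,8)
    t=2.4743 [x] (1,8)
    t=3.5096 [x] (0,8) — stop
  → r_1 = 3.5096
beam 2: φ=-45°, α=210°
  cosα=-0.8660 sinα=-0.5000 | (4,7) | tMaxX 0.4503 tMaxY 1.4600 | tΔX 1.1547 tΔY 2.0000
    t=0.4503 [x] (3,7)
    t=1.4600 [y] (3,6)
    t=1.6050 [x] (2,6)
    t=2.7597 [x] (1,6)
    t=3.4600 [y] (1,5) — stop
  → r_2 = 3.4600
beam 3: φ=0°, α=255°
  cosα=-0.2588 sinα=-0.9659 | (4,7) | tMaxX 1.5068 tMaxY 0.7558 | tΔX 3.8637 tΔY 1.0353
    t=0.7558 [y] (4,6)
    t=1.5068 [x] (3,6)
    t=1.7910 [y] (3,5)
    t=2.8263 [y] (3,4)
    t=3.8616 [y] (3,3) — stop
  → r_3 = 3.8616
beam 4: φ=45°, α=300°
  cosα=0.5000 sinα=-0.8660 | (4,7) | tMaxX 1.2200 tMaxY 0.8429 | tΔX 2.0000 tΔY 1.1547
    t=0.8429 [y] (4,6)
    t=1.2200 [x] (5,6)
    t=1.9976 [y] (5,5)
    t=3.1523 [y] (5,4)
    t=3.2200 [x] (6,4)
    t=4.3070 [y] (6,3) — stop
  → r_4 = 4.3070
beam 5: φ=90°, α=345°
  cosα=0.9659 sinα=-0.2588 | (4,7) | tMaxX 0.6315 tMaxY 2.8205 | tΔX 1.0353 tΔY 3.8637
    t=0.6315 [x] (5,7)
    t=1.6668 [x] (6,7)
    t=2.7021 [x] (7,7) — stop
  → r_5 = 2.7021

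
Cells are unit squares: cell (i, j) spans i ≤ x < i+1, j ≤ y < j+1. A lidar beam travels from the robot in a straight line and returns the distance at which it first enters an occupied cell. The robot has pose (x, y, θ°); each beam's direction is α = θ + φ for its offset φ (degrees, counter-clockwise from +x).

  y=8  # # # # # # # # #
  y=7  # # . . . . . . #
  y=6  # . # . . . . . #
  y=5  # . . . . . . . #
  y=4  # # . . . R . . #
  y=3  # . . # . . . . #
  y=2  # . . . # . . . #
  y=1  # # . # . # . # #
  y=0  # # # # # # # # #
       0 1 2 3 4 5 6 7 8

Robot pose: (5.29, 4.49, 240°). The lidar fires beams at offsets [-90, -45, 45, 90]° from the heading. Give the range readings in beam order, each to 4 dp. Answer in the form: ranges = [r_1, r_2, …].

ranges = [3.0200, 1.8932, 2.5778, 3.1292]

beam 1: φ=-90°, α=150°
  d=(-0.8660,0.5000)  start (5,4)  tX=0.3349 tY=1.0200  stride 1/|dx|=1.1547 1/|dy|=2.0000
    cross x-line → (4,4), t=0.3349
    cross y-line → (4,5), t=1.0200
    cross x-line → (3,5), t=1.4896
    cross x-line → (2,5), t=2.6443
    cross y-line → (2,6), t=3.0200 (wall)
  → r_1 = 3.0200
beam 2: φ=-45°, α=195°
  d=(-0.9659,-0.2588)  start (5,4)  tX=0.3002 tY=1.8932  stride 1/|dx|=1.0353 1/|dy|=3.8637
    cross x-line → (4,4), t=0.3002
    cross x-line → (3,4), t=1.3355
    cross y-line → (3,3), t=1.8932 (wall)
  → r_2 = 1.8932
beam 3: φ=45°, α=285°
  d=(0.2588,-0.9659)  start (5,4)  tX=2.7432 tY=0.5073  stride 1/|dx|=3.8637 1/|dy|=1.0353
    cross y-line → (5,3), t=0.5073
    cross y-line → (5,2), t=1.5426
    cross y-line → (5,1), t=2.5778 (wall)
  → r_3 = 2.5778
beam 4: φ=90°, α=330°
  d=(0.8660,-0.5000)  start (5,4)  tX=0.8198 tY=0.9800  stride 1/|dx|=1.1547 1/|dy|=2.0000
    cross x-line → (6,4), t=0.8198
    cross y-line → (6,3), t=0.9800
    cross x-line → (7,3), t=1.9745
    cross y-line → (7,2), t=2.9800
    cross x-line → (8,2), t=3.1292 (wall)
  → r_4 = 3.1292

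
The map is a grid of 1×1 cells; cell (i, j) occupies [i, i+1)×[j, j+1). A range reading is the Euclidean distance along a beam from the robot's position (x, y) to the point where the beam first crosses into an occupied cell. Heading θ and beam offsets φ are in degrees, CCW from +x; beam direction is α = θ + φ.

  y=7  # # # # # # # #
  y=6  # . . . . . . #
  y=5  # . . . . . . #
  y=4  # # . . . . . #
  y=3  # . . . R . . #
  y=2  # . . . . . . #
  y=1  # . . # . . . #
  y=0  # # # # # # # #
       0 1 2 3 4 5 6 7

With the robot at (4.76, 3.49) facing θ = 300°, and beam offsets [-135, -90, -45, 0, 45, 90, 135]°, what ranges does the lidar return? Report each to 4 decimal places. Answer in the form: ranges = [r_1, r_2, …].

ranges = [2.8574, 4.3417, 2.5778, 2.8752, 2.3190, 2.5865, 3.6338]

beam 1: φ=-135°, α=165°
  cosα=-0.9659 sinα=0.2588 | (4,3) | tMaxX 0.7868 tMaxY 1.9705 | tΔX 1.0353 tΔY 3.8637
    t=0.7868 [x] (3,3)
    t=1.8221 [x] (2,3)
    t=1.9705 [y] (2,4)
    t=2.8574 [x] (1,4) — stop
  → r_1 = 2.8574
beam 2: φ=-90°, α=210°
  cosα=-0.8660 sinα=-0.5000 | (4,3) | tMaxX 0.8776 tMaxY 0.9800 | tΔX 1.1547 tΔY 2.0000
    t=0.8776 [x] (3,3)
    t=0.9800 [y] (3,2)
    t=2.0323 [x] (2,2)
    t=2.9800 [y] (2,1)
    t=3.1870 [x] (1,1)
    t=4.3417 [x] (0,1) — stop
  → r_2 = 4.3417
beam 3: φ=-45°, α=255°
  cosα=-0.2588 sinα=-0.9659 | (4,3) | tMaxX 2.9364 tMaxY 0.5073 | tΔX 3.8637 tΔY 1.0353
    t=0.5073 [y] (4,2)
    t=1.5426 [y] (4,1)
    t=2.5778 [y] (4,0) — stop
  → r_3 = 2.5778
beam 4: φ=0°, α=300°
  cosα=0.5000 sinα=-0.8660 | (4,3) | tMaxX 0.4800 tMaxY 0.5658 | tΔX 2.0000 tΔY 1.1547
    t=0.4800 [x] (5,3)
    t=0.5658 [y] (5,2)
    t=1.7205 [y] (5,1)
    t=2.4800 [x] (6,1)
    t=2.8752 [y] (6,0) — stop
  → r_4 = 2.8752
beam 5: φ=45°, α=345°
  cosα=0.9659 sinα=-0.2588 | (4,3) | tMaxX 0.2485 tMaxY 1.8932 | tΔX 1.0353 tΔY 3.8637
    t=0.2485 [x] (5,3)
    t=1.2837 [x] (6,3)
    t=1.8932 [y] (6,2)
    t=2.3190 [x] (7,2) — stop
  → r_5 = 2.3190
beam 6: φ=90°, α=30°
  cosα=0.8660 sinα=0.5000 | (4,3) | tMaxX 0.2771 tMaxY 1.0200 | tΔX 1.1547 tΔY 2.0000
    t=0.2771 [x] (5,3)
    t=1.0200 [y] (5,4)
    t=1.4318 [x] (6,4)
    t=2.5865 [x] (7,4) — stop
  → r_6 = 2.5865
beam 7: φ=135°, α=75°
  cosα=0.2588 sinα=0.9659 | (4,3) | tMaxX 0.9273 tMaxY 0.5280 | tΔX 3.8637 tΔY 1.0353
    t=0.5280 [y] (4,4)
    t=0.9273 [x] (5,4)
    t=1.5633 [y] (5,5)
    t=2.5985 [y] (5,6)
    t=3.6338 [y] (5,7) — stop
  → r_7 = 3.6338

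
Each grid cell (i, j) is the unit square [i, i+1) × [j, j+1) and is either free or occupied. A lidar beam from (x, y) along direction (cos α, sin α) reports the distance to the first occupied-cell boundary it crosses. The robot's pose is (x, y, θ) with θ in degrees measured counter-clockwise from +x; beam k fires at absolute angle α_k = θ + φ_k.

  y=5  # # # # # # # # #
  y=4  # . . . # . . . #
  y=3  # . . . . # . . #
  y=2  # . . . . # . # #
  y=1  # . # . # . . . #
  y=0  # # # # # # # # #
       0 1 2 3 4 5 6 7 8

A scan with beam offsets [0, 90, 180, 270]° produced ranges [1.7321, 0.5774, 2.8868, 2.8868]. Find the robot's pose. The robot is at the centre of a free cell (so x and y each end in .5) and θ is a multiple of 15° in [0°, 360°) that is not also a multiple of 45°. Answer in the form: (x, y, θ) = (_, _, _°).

Candidates: 22 free-cell centres × 16 headings = 352 poses. Raycast each; keep the one whose scan matches to 4 dp.
  (3.5, 1.5, 345°): beam 1 = 0.5176 ≠ 1.7321 ✗
  (6.5, 1.5, 150°): beam 1 = 1.0000 ≠ 1.7321 ✗
  (7.5, 1.5, 15°): beam 1 = 0.5176 ≠ 1.7321 ✗
  …
  (2.5, 2.5, 210°): r_1=1.7321, r_2=0.5774, r_3=2.8868, r_4=2.8868 — all match ✓
Unique over the lattice → pose = (2.5, 2.5, 210°).

(x, y, θ) = (2.5, 2.5, 210°)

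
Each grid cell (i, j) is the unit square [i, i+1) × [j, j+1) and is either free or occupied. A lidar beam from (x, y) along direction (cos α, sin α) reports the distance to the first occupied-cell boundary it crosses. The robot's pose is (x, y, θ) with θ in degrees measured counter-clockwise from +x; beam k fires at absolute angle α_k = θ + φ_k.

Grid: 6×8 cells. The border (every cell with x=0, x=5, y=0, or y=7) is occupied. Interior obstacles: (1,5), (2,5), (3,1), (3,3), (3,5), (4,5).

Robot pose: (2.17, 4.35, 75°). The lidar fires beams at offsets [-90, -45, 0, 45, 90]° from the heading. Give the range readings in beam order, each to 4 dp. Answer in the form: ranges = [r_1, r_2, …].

ranges = [1.3523, 1.3000, 0.6729, 0.7506, 1.2113]

beam 1: φ=-90°, α=345°
  dir = (cos 345°, sin 345°) = (0.9659, -0.2588); from cell (2,4)
  next x-line at t=0.8593, next y-line at t=1.3523; Δt_x=1.0353, Δt_y=3.8637
    x: enter (3,4) at t=0.8593
    y: enter (3,3) at t=1.3523 ← occupied
  → r_1 = 1.3523
beam 2: φ=-45°, α=30°
  dir = (cos 30°, sin 30°) = (0.8660, 0.5000); from cell (2,4)
  next x-line at t=0.9584, next y-line at t=1.3000; Δt_x=1.1547, Δt_y=2.0000
    x: enter (3,4) at t=0.9584
    y: enter (3,5) at t=1.3000 ← occupied
  → r_2 = 1.3000
beam 3: φ=0°, α=75°
  dir = (cos 75°, sin 75°) = (0.2588, 0.9659); from cell (2,4)
  next x-line at t=3.2069, next y-line at t=0.6729; Δt_x=3.8637, Δt_y=1.0353
    y: enter (2,5) at t=0.6729 ← occupied
  → r_3 = 0.6729
beam 4: φ=45°, α=120°
  dir = (cos 120°, sin 120°) = (-0.5000, 0.8660); from cell (2,4)
  next x-line at t=0.3400, next y-line at t=0.7506; Δt_x=2.0000, Δt_y=1.1547
    x: enter (1,4) at t=0.3400
    y: enter (1,5) at t=0.7506 ← occupied
  → r_4 = 0.7506
beam 5: φ=90°, α=165°
  dir = (cos 165°, sin 165°) = (-0.9659, 0.2588); from cell (2,4)
  next x-line at t=0.1760, next y-line at t=2.5114; Δt_x=1.0353, Δt_y=3.8637
    x: enter (1,4) at t=0.1760
    x: enter (0,4) at t=1.2113 ← occupied
  → r_5 = 1.2113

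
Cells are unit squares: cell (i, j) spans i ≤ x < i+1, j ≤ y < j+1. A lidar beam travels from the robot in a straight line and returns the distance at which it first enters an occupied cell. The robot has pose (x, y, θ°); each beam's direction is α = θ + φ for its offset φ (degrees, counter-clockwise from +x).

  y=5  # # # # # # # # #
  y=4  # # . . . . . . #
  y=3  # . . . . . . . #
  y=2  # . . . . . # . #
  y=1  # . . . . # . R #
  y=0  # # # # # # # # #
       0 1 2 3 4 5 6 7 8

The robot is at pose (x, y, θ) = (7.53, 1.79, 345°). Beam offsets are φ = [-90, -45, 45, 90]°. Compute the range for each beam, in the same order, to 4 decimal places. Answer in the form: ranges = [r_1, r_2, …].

ranges = [0.8179, 0.9122, 0.5427, 1.8159]

beam 1: φ=-90°, α=255°
  direction (-0.2588, -0.9659); cell (7,1); t to first gridline: x 2.0478, y 0.8179 (then +3.8637 / +1.0353)
    (7,0) via y @ 0.8179  # hit
  → r_1 = 0.8179
beam 2: φ=-45°, α=300°
  direction (0.5000, -0.8660); cell (7,1); t to first gridline: x 0.9400, y 0.9122 (then +2.0000 / +1.1547)
    (7,0) via y @ 0.9122  # hit
  → r_2 = 0.9122
beam 3: φ=45°, α=30°
  direction (0.8660, 0.5000); cell (7,1); t to first gridline: x 0.5427, y 0.4200 (then +1.1547 / +2.0000)
    (7,2) via y @ 0.4200
    (8,2) via x @ 0.5427  # hit
  → r_3 = 0.5427
beam 4: φ=90°, α=75°
  direction (0.2588, 0.9659); cell (7,1); t to first gridline: x 1.8159, y 0.2174 (then +3.8637 / +1.0353)
    (7,2) via y @ 0.2174
    (7,3) via y @ 1.2527
    (8,3) via x @ 1.8159  # hit
  → r_4 = 1.8159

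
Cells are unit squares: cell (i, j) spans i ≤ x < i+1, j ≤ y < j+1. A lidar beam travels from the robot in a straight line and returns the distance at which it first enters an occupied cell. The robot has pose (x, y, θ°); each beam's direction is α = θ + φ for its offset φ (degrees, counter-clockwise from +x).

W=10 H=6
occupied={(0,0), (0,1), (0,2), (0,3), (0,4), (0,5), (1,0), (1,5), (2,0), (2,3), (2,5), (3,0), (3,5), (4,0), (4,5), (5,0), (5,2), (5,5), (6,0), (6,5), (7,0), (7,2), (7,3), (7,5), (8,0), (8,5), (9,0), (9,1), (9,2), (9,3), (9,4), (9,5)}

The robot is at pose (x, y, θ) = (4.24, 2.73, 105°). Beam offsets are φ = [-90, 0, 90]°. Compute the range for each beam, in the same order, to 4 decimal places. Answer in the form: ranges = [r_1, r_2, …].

beam 1: φ=-90°, α=15°
  d=(0.9659,0.2588)  start (4,2)  tX=0.7868 tY=1.0432  stride 1/|dx|=1.0353 1/|dy|=3.8637
    cross x-line → (5,2), t=0.7868 (wall)
  → r_1 = 0.7868
beam 2: φ=0°, α=105°
  d=(-0.2588,0.9659)  start (4,2)  tX=0.9273 tY=0.2795  stride 1/|dx|=3.8637 1/|dy|=1.0353
    cross y-line → (4,3), t=0.2795
    cross x-line → (3,3), t=0.9273
    cross y-line → (3,4), t=1.3148
    cross y-line → (3,5), t=2.3501 (wall)
  → r_2 = 2.3501
beam 3: φ=90°, α=195°
  d=(-0.9659,-0.2588)  start (4,2)  tX=0.2485 tY=2.8205  stride 1/|dx|=1.0353 1/|dy|=3.8637
    cross x-line → (3,2), t=0.2485
    cross x-line → (2,2), t=1.2837
    cross x-line → (1,2), t=2.3190
    cross y-line → (1,1), t=2.8205
    cross x-line → (0,1), t=3.3543 (wall)
  → r_3 = 3.3543

ranges = [0.7868, 2.3501, 3.3543]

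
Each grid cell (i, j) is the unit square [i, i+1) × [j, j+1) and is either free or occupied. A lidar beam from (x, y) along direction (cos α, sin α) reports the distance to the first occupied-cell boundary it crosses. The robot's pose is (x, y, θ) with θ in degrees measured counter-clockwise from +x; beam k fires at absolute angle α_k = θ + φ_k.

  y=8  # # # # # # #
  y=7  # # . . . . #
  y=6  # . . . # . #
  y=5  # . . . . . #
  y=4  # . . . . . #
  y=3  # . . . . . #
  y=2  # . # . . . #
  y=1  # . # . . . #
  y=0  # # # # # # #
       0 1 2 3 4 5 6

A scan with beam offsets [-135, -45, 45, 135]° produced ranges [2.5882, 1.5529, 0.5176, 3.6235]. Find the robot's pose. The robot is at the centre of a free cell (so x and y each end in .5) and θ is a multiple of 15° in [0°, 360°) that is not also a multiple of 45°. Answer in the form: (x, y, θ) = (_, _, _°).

Enumerate (i+0.5, j+0.5, θ) over the 31 free cells and 16 admissible headings. For each, cast all 4 beams and compare to the given ranges.
  (5.5, 1.5, 255°): beam 1 = 7.0000 ≠ 2.5882 ✗
  (1.5, 2.5, 240°): beam 1 = 1.9319 ≠ 2.5882 ✗
  (5.5, 3.5, 60°): beam 1 = 1.9319 ≠ 2.5882 ✗
  (3.5, 6.5, 330°): beam 2 = 5.6940 ≠ 1.5529 ✗
  (2.5, 5.5, 255°): beam 1 = 1.7321 ≠ 2.5882 ✗
  …
  (5.5, 2.5, 330°): r_1=2.5882, r_2=1.5529, r_3=0.5176, r_4=3.6235 — all match ✓
No second candidate reproduces the full scan.

(x, y, θ) = (5.5, 2.5, 330°)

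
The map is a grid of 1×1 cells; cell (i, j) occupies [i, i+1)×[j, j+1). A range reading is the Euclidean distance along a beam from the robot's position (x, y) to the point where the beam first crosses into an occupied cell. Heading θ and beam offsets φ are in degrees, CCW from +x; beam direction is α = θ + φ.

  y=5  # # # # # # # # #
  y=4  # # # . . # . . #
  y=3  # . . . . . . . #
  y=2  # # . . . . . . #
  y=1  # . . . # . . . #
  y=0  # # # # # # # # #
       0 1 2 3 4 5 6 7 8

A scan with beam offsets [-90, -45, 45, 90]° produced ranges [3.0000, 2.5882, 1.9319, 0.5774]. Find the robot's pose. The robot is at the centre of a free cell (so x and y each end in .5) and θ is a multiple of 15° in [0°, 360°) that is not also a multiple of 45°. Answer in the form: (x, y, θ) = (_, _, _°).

(x, y, θ) = (3.5, 1.5, 150°)

The pose lattice has 23·16 = 368 candidates. Test each by forward raycasting.
  (7.5, 4.5, 75°): beam 1 = 0.5176 ≠ 3.0000 ✗
  (2.5, 2.5, 240°): beam 1 = 0.5774 ≠ 3.0000 ✗
  (7.5, 2.5, 120°): beam 1 = 0.5774 ≠ 3.0000 ✗
  …
  (3.5, 1.5, 150°): r_1=3.0000, r_2=2.5882, r_3=1.9319, r_4=0.5774 — all match ✓
Unique over the lattice → pose = (3.5, 1.5, 150°).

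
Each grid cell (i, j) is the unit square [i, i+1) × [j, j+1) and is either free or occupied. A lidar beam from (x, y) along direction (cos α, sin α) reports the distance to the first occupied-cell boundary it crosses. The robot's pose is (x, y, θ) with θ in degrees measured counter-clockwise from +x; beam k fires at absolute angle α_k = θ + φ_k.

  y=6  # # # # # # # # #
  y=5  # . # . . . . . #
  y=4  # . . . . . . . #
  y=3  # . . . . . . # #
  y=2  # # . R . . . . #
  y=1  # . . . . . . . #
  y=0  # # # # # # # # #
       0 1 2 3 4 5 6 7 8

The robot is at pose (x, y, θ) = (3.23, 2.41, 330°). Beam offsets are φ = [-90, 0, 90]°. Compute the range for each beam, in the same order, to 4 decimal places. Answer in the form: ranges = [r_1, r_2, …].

ranges = [1.6281, 2.8200, 4.1454]

beam 1: φ=-90°, α=240°
  cosα=-0.5000 sinα=-0.8660 | (3,2) | tMaxX 0.4600 tMaxY 0.4734 | tΔX 2.0000 tΔY 1.1547
    t=0.4600 [x] (2,2)
    t=0.4734 [y] (2,1)
    t=1.6281 [y] (2,0) — stop
  → r_1 = 1.6281
beam 2: φ=0°, α=330°
  cosα=0.8660 sinα=-0.5000 | (3,2) | tMaxX 0.8891 tMaxY 0.8200 | tΔX 1.1547 tΔY 2.0000
    t=0.8200 [y] (3,1)
    t=0.8891 [x] (4,1)
    t=2.0438 [x] (5,1)
    t=2.8200 [y] (5,0) — stop
  → r_2 = 2.8200
beam 3: φ=90°, α=60°
  cosα=0.5000 sinα=0.8660 | (3,2) | tMaxX 1.5400 tMaxY 0.6813 | tΔX 2.0000 tΔY 1.1547
    t=0.6813 [y] (3,3)
    t=1.5400 [x] (4,3)
    t=1.8360 [y] (4,4)
    t=2.9907 [y] (4,5)
    t=3.5400 [x] (5,5)
    t=4.1454 [y] (5,6) — stop
  → r_3 = 4.1454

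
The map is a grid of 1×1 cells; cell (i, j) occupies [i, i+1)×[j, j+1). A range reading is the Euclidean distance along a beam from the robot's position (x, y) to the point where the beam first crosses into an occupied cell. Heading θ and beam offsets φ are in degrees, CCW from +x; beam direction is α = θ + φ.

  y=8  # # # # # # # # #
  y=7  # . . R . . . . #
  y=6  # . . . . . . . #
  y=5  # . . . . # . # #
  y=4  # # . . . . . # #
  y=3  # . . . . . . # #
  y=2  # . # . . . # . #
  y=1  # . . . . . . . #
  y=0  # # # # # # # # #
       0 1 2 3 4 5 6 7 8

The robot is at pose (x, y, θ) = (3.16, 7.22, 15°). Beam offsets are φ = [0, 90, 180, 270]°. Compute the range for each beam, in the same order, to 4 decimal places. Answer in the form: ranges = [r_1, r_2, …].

beam 1: φ=0°, α=15°
  direction (0.9659, 0.2588); cell (3,7); t to first gridline: x 0.8696, y 3.0137 (then +1.0353 / +3.8637)
    (4,7) via x @ 0.8696
    (5,7) via x @ 1.9049
    (6,7) via x @ 2.9402
    (6,8) via y @ 3.0137  # hit
  → r_1 = 3.0137
beam 2: φ=90°, α=105°
  direction (-0.2588, 0.9659); cell (3,7); t to first gridline: x 0.6182, y 0.8075 (then +3.8637 / +1.0353)
    (2,7) via x @ 0.6182
    (2,8) via y @ 0.8075  # hit
  → r_2 = 0.8075
beam 3: φ=180°, α=195°
  direction (-0.9659, -0.2588); cell (3,7); t to first gridline: x 0.1656, y 0.8500 (then +1.0353 / +3.8637)
    (2,7) via x @ 0.1656
    (2,6) via y @ 0.8500
    (1,6) via x @ 1.2009
    (0,6) via x @ 2.2362  # hit
  → r_3 = 2.2362
beam 4: φ=270°, α=285°
  direction (0.2588, -0.9659); cell (3,7); t to first gridline: x 3.2455, y 0.2278 (then +3.8637 / +1.0353)
    (3,6) via y @ 0.2278
    (3,5) via y @ 1.2630
    (3,4) via y @ 2.2983
    (4,4) via x @ 3.2455
    (4,3) via y @ 3.3336
    (4,2) via y @ 4.3689
    (4,1) via y @ 5.4041
    (4,0) via y @ 6.4394  # hit
  → r_4 = 6.4394

ranges = [3.0137, 0.8075, 2.2362, 6.4394]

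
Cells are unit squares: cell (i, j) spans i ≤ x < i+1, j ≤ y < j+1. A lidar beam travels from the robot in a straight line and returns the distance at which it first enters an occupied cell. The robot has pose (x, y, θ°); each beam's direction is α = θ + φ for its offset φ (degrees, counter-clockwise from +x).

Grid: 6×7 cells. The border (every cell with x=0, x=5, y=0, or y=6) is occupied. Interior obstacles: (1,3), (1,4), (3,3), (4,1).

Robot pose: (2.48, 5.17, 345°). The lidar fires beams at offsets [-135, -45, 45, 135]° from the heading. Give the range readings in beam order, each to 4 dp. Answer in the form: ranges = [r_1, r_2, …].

ranges = [0.5543, 1.3510, 1.6600, 0.9584]

beam 1: φ=-135°, α=210°
  d=(-0.8660,-0.5000)  start (2,5)  tX=0.5543 tY=0.3400  stride 1/|dx|=1.1547 1/|dy|=2.0000
    cross y-line → (2,4), t=0.3400
    cross x-line → (1,4), t=0.5543 (wall)
  → r_1 = 0.5543
beam 2: φ=-45°, α=300°
  d=(0.5000,-0.8660)  start (2,5)  tX=1.0400 tY=0.1963  stride 1/|dx|=2.0000 1/|dy|=1.1547
    cross y-line → (2,4), t=0.1963
    cross x-line → (3,4), t=1.0400
    cross y-line → (3,3), t=1.3510 (wall)
  → r_2 = 1.3510
beam 3: φ=45°, α=30°
  d=(0.8660,0.5000)  start (2,5)  tX=0.6004 tY=1.6600  stride 1/|dx|=1.1547 1/|dy|=2.0000
    cross x-line → (3,5), t=0.6004
    cross y-line → (3,6), t=1.6600 (wall)
  → r_3 = 1.6600
beam 4: φ=135°, α=120°
  d=(-0.5000,0.8660)  start (2,5)  tX=0.9600 tY=0.9584  stride 1/|dx|=2.0000 1/|dy|=1.1547
    cross y-line → (2,6), t=0.9584 (wall)
  → r_4 = 0.9584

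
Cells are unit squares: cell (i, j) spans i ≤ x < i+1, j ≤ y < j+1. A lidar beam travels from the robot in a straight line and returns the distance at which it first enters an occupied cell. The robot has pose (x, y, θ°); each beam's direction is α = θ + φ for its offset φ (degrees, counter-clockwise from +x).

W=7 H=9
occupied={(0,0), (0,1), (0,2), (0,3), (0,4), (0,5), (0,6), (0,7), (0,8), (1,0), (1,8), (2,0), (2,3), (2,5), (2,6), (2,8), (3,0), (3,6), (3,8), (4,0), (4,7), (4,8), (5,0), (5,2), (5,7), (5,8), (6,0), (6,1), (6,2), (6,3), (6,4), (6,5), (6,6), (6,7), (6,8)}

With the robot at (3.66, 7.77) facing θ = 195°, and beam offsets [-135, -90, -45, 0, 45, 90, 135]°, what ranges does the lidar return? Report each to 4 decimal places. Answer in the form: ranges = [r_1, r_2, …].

ranges = [0.2656, 0.2381, 0.4600, 2.7538, 0.8891, 0.7972, 0.3926]

beam 1: φ=-135°, α=60°
  direction (0.5000, 0.8660); cell (3,7); t to first gridline: x 0.6800, y 0.2656 (then +2.0000 / +1.1547)
    (3,8) via y @ 0.2656  # hit
  → r_1 = 0.2656
beam 2: φ=-90°, α=105°
  direction (-0.2588, 0.9659); cell (3,7); t to first gridline: x 2.5500, y 0.2381 (then +3.8637 / +1.0353)
    (3,8) via y @ 0.2381  # hit
  → r_2 = 0.2381
beam 3: φ=-45°, α=150°
  direction (-0.8660, 0.5000); cell (3,7); t to first gridline: x 0.7621, y 0.4600 (then +1.1547 / +2.0000)
    (3,8) via y @ 0.4600  # hit
  → r_3 = 0.4600
beam 4: φ=0°, α=195°
  direction (-0.9659, -0.2588); cell (3,7); t to first gridline: x 0.6833, y 2.9751 (then +1.0353 / +3.8637)
    (2,7) via x @ 0.6833
    (1,7) via x @ 1.7186
    (0,7) via x @ 2.7538  # hit
  → r_4 = 2.7538
beam 5: φ=45°, α=240°
  direction (-0.5000, -0.8660); cell (3,7); t to first gridline: x 1.3200, y 0.8891 (then +2.0000 / +1.1547)
    (3,6) via y @ 0.8891  # hit
  → r_5 = 0.8891
beam 6: φ=90°, α=285°
  direction (0.2588, -0.9659); cell (3,7); t to first gridline: x 1.3137, y 0.7972 (then +3.8637 / +1.0353)
    (3,6) via y @ 0.7972  # hit
  → r_6 = 0.7972
beam 7: φ=135°, α=330°
  direction (0.8660, -0.5000); cell (3,7); t to first gridline: x 0.3926, y 1.5400 (then +1.1547 / +2.0000)
    (4,7) via x @ 0.3926  # hit
  → r_7 = 0.3926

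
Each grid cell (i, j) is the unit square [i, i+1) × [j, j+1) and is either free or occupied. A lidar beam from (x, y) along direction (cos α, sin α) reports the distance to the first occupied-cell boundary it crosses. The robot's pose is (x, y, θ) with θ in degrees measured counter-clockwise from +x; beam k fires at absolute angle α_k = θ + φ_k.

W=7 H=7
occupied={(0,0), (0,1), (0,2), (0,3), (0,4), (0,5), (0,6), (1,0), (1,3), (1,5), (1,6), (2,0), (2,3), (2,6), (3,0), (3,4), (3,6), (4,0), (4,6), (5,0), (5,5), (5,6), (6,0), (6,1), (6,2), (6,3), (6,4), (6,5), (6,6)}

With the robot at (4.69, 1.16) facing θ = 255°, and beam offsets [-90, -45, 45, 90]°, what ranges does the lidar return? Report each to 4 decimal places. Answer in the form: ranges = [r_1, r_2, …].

beam 1: φ=-90°, α=165°
  dir = (cos 165°, sin 165°) = (-0.9659, 0.2588); from cell (4,1)
  next x-line at t=0.7143, next y-line at t=3.2455; Δt_x=1.0353, Δt_y=3.8637
    x: enter (3,1) at t=0.7143
    x: enter (2,1) at t=1.7496
    x: enter (1,1) at t=2.7849
    y: enter (1,2) at t=3.2455
    x: enter (0,2) at t=3.8202 ← occupied
  → r_1 = 3.8202
beam 2: φ=-45°, α=210°
  dir = (cos 210°, sin 210°) = (-0.8660, -0.5000); from cell (4,1)
  next x-line at t=0.7967, next y-line at t=0.3200; Δt_x=1.1547, Δt_y=2.0000
    y: enter (4,0) at t=0.3200 ← occupied
  → r_2 = 0.3200
beam 3: φ=45°, α=300°
  dir = (cos 300°, sin 300°) = (0.5000, -0.8660); from cell (4,1)
  next x-line at t=0.6200, next y-line at t=0.1848; Δt_x=2.0000, Δt_y=1.1547
    y: enter (4,0) at t=0.1848 ← occupied
  → r_3 = 0.1848
beam 4: φ=90°, α=345°
  dir = (cos 345°, sin 345°) = (0.9659, -0.2588); from cell (4,1)
  next x-line at t=0.3209, next y-line at t=0.6182; Δt_x=1.0353, Δt_y=3.8637
    x: enter (5,1) at t=0.3209
    y: enter (5,0) at t=0.6182 ← occupied
  → r_4 = 0.6182

ranges = [3.8202, 0.3200, 0.1848, 0.6182]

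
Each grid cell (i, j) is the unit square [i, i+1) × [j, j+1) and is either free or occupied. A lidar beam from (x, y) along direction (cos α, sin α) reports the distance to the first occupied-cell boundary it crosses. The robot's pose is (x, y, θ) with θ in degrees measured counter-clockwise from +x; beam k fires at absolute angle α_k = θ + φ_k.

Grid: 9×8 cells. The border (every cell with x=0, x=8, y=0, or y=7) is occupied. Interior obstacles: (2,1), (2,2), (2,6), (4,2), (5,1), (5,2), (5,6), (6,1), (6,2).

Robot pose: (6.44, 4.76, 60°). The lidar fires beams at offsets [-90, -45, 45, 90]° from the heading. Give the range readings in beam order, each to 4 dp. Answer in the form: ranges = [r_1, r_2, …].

beam 1: φ=-90°, α=330°
  dir = (cos 330°, sin 330°) = (0.8660, -0.5000); from cell (6,4)
  next x-line at t=0.6466, next y-line at t=1.5200; Δt_x=1.1547, Δt_y=2.0000
    x: enter (7,4) at t=0.6466
    y: enter (7,3) at t=1.5200
    x: enter (8,3) at t=1.8013 ← occupied
  → r_1 = 1.8013
beam 2: φ=-45°, α=15°
  dir = (cos 15°, sin 15°) = (0.9659, 0.2588); from cell (6,4)
  next x-line at t=0.5798, next y-line at t=0.9273; Δt_x=1.0353, Δt_y=3.8637
    x: enter (7,4) at t=0.5798
    y: enter (7,5) at t=0.9273
    x: enter (8,5) at t=1.6150 ← occupied
  → r_2 = 1.6150
beam 3: φ=45°, α=105°
  dir = (cos 105°, sin 105°) = (-0.2588, 0.9659); from cell (6,4)
  next x-line at t=1.7000, next y-line at t=0.2485; Δt_x=3.8637, Δt_y=1.0353
    y: enter (6,5) at t=0.2485
    y: enter (6,6) at t=1.2837
    x: enter (5,6) at t=1.7000 ← occupied
  → r_3 = 1.7000
beam 4: φ=90°, α=150°
  dir = (cos 150°, sin 150°) = (-0.8660, 0.5000); from cell (6,4)
  next x-line at t=0.5081, next y-line at t=0.4800; Δt_x=1.1547, Δt_y=2.0000
    y: enter (6,5) at t=0.4800
    x: enter (5,5) at t=0.5081
    x: enter (4,5) at t=1.6628
    y: enter (4,6) at t=2.4800
    x: enter (3,6) at t=2.8175
    x: enter (2,6) at t=3.9722 ← occupied
  → r_4 = 3.9722

ranges = [1.8013, 1.6150, 1.7000, 3.9722]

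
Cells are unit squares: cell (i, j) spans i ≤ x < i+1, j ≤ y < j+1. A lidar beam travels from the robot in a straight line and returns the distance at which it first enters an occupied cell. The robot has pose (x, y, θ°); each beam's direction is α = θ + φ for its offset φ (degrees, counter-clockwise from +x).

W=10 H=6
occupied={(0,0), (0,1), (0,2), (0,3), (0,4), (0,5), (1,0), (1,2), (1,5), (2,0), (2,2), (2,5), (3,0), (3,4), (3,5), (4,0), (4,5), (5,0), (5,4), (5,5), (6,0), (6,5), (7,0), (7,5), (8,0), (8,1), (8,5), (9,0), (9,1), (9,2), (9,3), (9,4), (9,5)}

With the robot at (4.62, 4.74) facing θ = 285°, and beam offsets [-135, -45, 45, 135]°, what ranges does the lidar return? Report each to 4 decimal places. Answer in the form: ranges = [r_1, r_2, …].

beam 1: φ=-135°, α=150°
  cosα=-0.8660 sinα=0.5000 | (4,4) | tMaxX 0.7159 tMaxY 0.5200 | tΔX 1.1547 tΔY 2.0000
    t=0.5200 [y] (4,5) — stop
  → r_1 = 0.5200
beam 2: φ=-45°, α=240°
  cosα=-0.5000 sinα=-0.8660 | (4,4) | tMaxX 1.2400 tMaxY 0.8545 | tΔX 2.0000 tΔY 1.1547
    t=0.8545 [y] (4,3)
    t=1.2400 [x] (3,3)
    t=2.0092 [y] (3,2)
    t=3.1639 [y] (3,1)
    t=3.2400 [x] (2,1)
    t=4.3186 [y] (2,0) — stop
  → r_2 = 4.3186
beam 3: φ=45°, α=330°
  cosα=0.8660 sinα=-0.5000 | (4,4) | tMaxX 0.4388 tMaxY 1.4800 | tΔX 1.1547 tΔY 2.0000
    t=0.4388 [x] (5,4) — stop
  → r_3 = 0.4388
beam 4: φ=135°, α=60°
  cosα=0.5000 sinα=0.8660 | (4,4) | tMaxX 0.7600 tMaxY 0.3002 | tΔX 2.0000 tΔY 1.1547
    t=0.3002 [y] (4,5) — stop
  → r_4 = 0.3002

ranges = [0.5200, 4.3186, 0.4388, 0.3002]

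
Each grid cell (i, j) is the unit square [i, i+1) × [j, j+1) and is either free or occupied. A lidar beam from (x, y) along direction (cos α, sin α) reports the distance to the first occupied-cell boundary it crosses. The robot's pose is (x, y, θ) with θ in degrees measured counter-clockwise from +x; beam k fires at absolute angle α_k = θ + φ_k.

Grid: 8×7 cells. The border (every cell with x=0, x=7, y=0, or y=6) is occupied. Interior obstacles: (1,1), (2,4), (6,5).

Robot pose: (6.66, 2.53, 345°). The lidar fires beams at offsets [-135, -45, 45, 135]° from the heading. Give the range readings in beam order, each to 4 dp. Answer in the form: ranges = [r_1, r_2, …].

beam 1: φ=-135°, α=210°
  direction (-0.8660, -0.5000); cell (6,2); t to first gridline: x 0.7621, y 1.0600 (then +1.1547 / +2.0000)
    (5,2) via x @ 0.7621
    (5,1) via y @ 1.0600
    (4,1) via x @ 1.9168
    (4,0) via y @ 3.0600  # hit
  → r_1 = 3.0600
beam 2: φ=-45°, α=300°
  direction (0.5000, -0.8660); cell (6,2); t to first gridline: x 0.6800, y 0.6120 (then +2.0000 / +1.1547)
    (6,1) via y @ 0.6120
    (7,1) via x @ 0.6800  # hit
  → r_2 = 0.6800
beam 3: φ=45°, α=30°
  direction (0.8660, 0.5000); cell (6,2); t to first gridline: x 0.3926, y 0.9400 (then +1.1547 / +2.0000)
    (7,2) via x @ 0.3926  # hit
  → r_3 = 0.3926
beam 4: φ=135°, α=120°
  direction (-0.5000, 0.8660); cell (6,2); t to first gridline: x 1.3200, y 0.5427 (then +2.0000 / +1.1547)
    (6,3) via y @ 0.5427
    (5,3) via x @ 1.3200
    (5,4) via y @ 1.6974
    (5,5) via y @ 2.8521
    (4,5) via x @ 3.3200
    (4,6) via y @ 4.0068  # hit
  → r_4 = 4.0068

ranges = [3.0600, 0.6800, 0.3926, 4.0068]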